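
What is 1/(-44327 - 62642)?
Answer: -1/106969 ≈ -9.3485e-6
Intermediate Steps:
1/(-44327 - 62642) = 1/(-106969) = -1/106969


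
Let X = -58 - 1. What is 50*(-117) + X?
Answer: -5909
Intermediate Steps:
X = -59
50*(-117) + X = 50*(-117) - 59 = -5850 - 59 = -5909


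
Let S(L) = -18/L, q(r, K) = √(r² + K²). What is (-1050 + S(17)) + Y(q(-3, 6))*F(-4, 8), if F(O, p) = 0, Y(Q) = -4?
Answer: -17868/17 ≈ -1051.1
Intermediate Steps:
q(r, K) = √(K² + r²)
(-1050 + S(17)) + Y(q(-3, 6))*F(-4, 8) = (-1050 - 18/17) - 4*0 = (-1050 - 18*1/17) + 0 = (-1050 - 18/17) + 0 = -17868/17 + 0 = -17868/17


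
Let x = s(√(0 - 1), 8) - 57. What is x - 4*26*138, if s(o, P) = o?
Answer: -14409 + I ≈ -14409.0 + 1.0*I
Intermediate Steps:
x = -57 + I (x = √(0 - 1) - 57 = √(-1) - 57 = I - 57 = -57 + I ≈ -57.0 + 1.0*I)
x - 4*26*138 = (-57 + I) - 4*26*138 = (-57 + I) - 104*138 = (-57 + I) - 14352 = -14409 + I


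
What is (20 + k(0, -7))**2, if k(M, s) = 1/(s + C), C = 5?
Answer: 1521/4 ≈ 380.25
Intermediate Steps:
k(M, s) = 1/(5 + s) (k(M, s) = 1/(s + 5) = 1/(5 + s))
(20 + k(0, -7))**2 = (20 + 1/(5 - 7))**2 = (20 + 1/(-2))**2 = (20 - 1/2)**2 = (39/2)**2 = 1521/4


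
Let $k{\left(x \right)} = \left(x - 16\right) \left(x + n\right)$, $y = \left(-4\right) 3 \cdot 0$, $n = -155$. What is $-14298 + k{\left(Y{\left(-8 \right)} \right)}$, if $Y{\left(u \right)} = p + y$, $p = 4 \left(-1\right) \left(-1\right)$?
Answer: $-12486$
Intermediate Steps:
$y = 0$ ($y = \left(-12\right) 0 = 0$)
$p = 4$ ($p = \left(-4\right) \left(-1\right) = 4$)
$Y{\left(u \right)} = 4$ ($Y{\left(u \right)} = 4 + 0 = 4$)
$k{\left(x \right)} = \left(-155 + x\right) \left(-16 + x\right)$ ($k{\left(x \right)} = \left(x - 16\right) \left(x - 155\right) = \left(-16 + x\right) \left(-155 + x\right) = \left(-155 + x\right) \left(-16 + x\right)$)
$-14298 + k{\left(Y{\left(-8 \right)} \right)} = -14298 + \left(2480 + 4^{2} - 684\right) = -14298 + \left(2480 + 16 - 684\right) = -14298 + 1812 = -12486$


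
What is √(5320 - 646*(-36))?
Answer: 4*√1786 ≈ 169.04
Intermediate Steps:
√(5320 - 646*(-36)) = √(5320 + 23256) = √28576 = 4*√1786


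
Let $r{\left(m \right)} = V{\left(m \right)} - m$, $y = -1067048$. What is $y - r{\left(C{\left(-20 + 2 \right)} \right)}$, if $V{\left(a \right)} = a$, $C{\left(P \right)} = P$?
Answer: $-1067048$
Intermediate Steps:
$r{\left(m \right)} = 0$ ($r{\left(m \right)} = m - m = 0$)
$y - r{\left(C{\left(-20 + 2 \right)} \right)} = -1067048 - 0 = -1067048 + 0 = -1067048$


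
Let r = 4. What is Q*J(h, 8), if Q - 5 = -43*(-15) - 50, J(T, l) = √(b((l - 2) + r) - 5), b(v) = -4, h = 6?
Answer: 1800*I ≈ 1800.0*I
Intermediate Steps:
J(T, l) = 3*I (J(T, l) = √(-4 - 5) = √(-9) = 3*I)
Q = 600 (Q = 5 + (-43*(-15) - 50) = 5 + (645 - 50) = 5 + 595 = 600)
Q*J(h, 8) = 600*(3*I) = 1800*I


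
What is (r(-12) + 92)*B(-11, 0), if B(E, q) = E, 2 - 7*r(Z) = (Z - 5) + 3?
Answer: -7260/7 ≈ -1037.1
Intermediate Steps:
r(Z) = 4/7 - Z/7 (r(Z) = 2/7 - ((Z - 5) + 3)/7 = 2/7 - ((-5 + Z) + 3)/7 = 2/7 - (-2 + Z)/7 = 2/7 + (2/7 - Z/7) = 4/7 - Z/7)
(r(-12) + 92)*B(-11, 0) = ((4/7 - ⅐*(-12)) + 92)*(-11) = ((4/7 + 12/7) + 92)*(-11) = (16/7 + 92)*(-11) = (660/7)*(-11) = -7260/7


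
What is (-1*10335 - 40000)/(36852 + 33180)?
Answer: -50335/70032 ≈ -0.71874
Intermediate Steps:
(-1*10335 - 40000)/(36852 + 33180) = (-10335 - 40000)/70032 = -50335*1/70032 = -50335/70032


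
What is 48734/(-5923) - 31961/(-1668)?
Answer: 108016691/9879564 ≈ 10.933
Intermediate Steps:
48734/(-5923) - 31961/(-1668) = 48734*(-1/5923) - 31961*(-1/1668) = -48734/5923 + 31961/1668 = 108016691/9879564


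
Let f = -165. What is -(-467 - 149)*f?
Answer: -101640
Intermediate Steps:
-(-467 - 149)*f = -(-467 - 149)*(-165) = -(-616)*(-165) = -1*101640 = -101640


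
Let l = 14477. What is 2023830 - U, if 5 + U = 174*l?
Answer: -495163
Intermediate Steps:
U = 2518993 (U = -5 + 174*14477 = -5 + 2518998 = 2518993)
2023830 - U = 2023830 - 1*2518993 = 2023830 - 2518993 = -495163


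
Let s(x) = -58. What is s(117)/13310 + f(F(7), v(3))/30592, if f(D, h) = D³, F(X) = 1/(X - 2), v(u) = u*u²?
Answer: -22177869/5089744000 ≈ -0.0043574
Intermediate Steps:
v(u) = u³
F(X) = 1/(-2 + X)
s(117)/13310 + f(F(7), v(3))/30592 = -58/13310 + (1/(-2 + 7))³/30592 = -58*1/13310 + (1/5)³*(1/30592) = -29/6655 + (⅕)³*(1/30592) = -29/6655 + (1/125)*(1/30592) = -29/6655 + 1/3824000 = -22177869/5089744000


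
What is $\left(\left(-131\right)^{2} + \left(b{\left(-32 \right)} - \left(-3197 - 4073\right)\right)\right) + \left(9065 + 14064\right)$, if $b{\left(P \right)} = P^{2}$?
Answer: $48584$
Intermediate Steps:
$\left(\left(-131\right)^{2} + \left(b{\left(-32 \right)} - \left(-3197 - 4073\right)\right)\right) + \left(9065 + 14064\right) = \left(\left(-131\right)^{2} + \left(\left(-32\right)^{2} - \left(-3197 - 4073\right)\right)\right) + \left(9065 + 14064\right) = \left(17161 + \left(1024 - -7270\right)\right) + 23129 = \left(17161 + \left(1024 + 7270\right)\right) + 23129 = \left(17161 + 8294\right) + 23129 = 25455 + 23129 = 48584$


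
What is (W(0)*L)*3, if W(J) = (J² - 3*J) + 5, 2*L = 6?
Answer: 45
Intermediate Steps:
L = 3 (L = (½)*6 = 3)
W(J) = 5 + J² - 3*J
(W(0)*L)*3 = ((5 + 0² - 3*0)*3)*3 = ((5 + 0 + 0)*3)*3 = (5*3)*3 = 15*3 = 45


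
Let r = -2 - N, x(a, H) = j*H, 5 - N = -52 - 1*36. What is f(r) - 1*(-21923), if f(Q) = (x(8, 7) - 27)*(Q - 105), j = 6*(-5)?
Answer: 69323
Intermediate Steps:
j = -30
N = 93 (N = 5 - (-52 - 1*36) = 5 - (-52 - 36) = 5 - 1*(-88) = 5 + 88 = 93)
x(a, H) = -30*H
r = -95 (r = -2 - 1*93 = -2 - 93 = -95)
f(Q) = 24885 - 237*Q (f(Q) = (-30*7 - 27)*(Q - 105) = (-210 - 27)*(-105 + Q) = -237*(-105 + Q) = 24885 - 237*Q)
f(r) - 1*(-21923) = (24885 - 237*(-95)) - 1*(-21923) = (24885 + 22515) + 21923 = 47400 + 21923 = 69323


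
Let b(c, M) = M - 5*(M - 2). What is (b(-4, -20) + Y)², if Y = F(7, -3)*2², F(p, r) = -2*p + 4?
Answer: 2500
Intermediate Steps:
F(p, r) = 4 - 2*p
b(c, M) = 10 - 4*M (b(c, M) = M - 5*(-2 + M) = M + (10 - 5*M) = 10 - 4*M)
Y = -40 (Y = (4 - 2*7)*2² = (4 - 14)*4 = -10*4 = -40)
(b(-4, -20) + Y)² = ((10 - 4*(-20)) - 40)² = ((10 + 80) - 40)² = (90 - 40)² = 50² = 2500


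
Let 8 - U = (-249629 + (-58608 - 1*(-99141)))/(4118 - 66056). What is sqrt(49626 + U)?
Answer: sqrt(5288854155918)/10323 ≈ 222.78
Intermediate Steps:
U = 143204/30969 (U = 8 - (-249629 + (-58608 - 1*(-99141)))/(4118 - 66056) = 8 - (-249629 + (-58608 + 99141))/(-61938) = 8 - (-249629 + 40533)*(-1)/61938 = 8 - (-209096)*(-1)/61938 = 8 - 1*104548/30969 = 8 - 104548/30969 = 143204/30969 ≈ 4.6241)
sqrt(49626 + U) = sqrt(49626 + 143204/30969) = sqrt(1537010798/30969) = sqrt(5288854155918)/10323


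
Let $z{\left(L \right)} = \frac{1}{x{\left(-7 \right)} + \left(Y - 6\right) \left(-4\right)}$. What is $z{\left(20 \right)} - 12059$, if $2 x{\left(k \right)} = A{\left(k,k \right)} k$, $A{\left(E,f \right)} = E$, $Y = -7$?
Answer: $- \frac{1845025}{153} \approx -12059.0$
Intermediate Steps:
$x{\left(k \right)} = \frac{k^{2}}{2}$ ($x{\left(k \right)} = \frac{k k}{2} = \frac{k^{2}}{2}$)
$z{\left(L \right)} = \frac{2}{153}$ ($z{\left(L \right)} = \frac{1}{\frac{\left(-7\right)^{2}}{2} + \left(-7 - 6\right) \left(-4\right)} = \frac{1}{\frac{1}{2} \cdot 49 - -52} = \frac{1}{\frac{49}{2} + 52} = \frac{1}{\frac{153}{2}} = \frac{2}{153}$)
$z{\left(20 \right)} - 12059 = \frac{2}{153} - 12059 = - \frac{1845025}{153}$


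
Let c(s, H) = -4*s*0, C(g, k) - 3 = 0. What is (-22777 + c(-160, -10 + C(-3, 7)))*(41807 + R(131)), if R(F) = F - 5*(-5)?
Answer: -955791251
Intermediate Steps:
C(g, k) = 3 (C(g, k) = 3 + 0 = 3)
R(F) = 25 + F (R(F) = F + 25 = 25 + F)
c(s, H) = 0
(-22777 + c(-160, -10 + C(-3, 7)))*(41807 + R(131)) = (-22777 + 0)*(41807 + (25 + 131)) = -22777*(41807 + 156) = -22777*41963 = -955791251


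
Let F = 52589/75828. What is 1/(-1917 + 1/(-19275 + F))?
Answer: -1461532111/2801757132615 ≈ -0.00052165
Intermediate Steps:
F = 52589/75828 (F = 52589*(1/75828) = 52589/75828 ≈ 0.69353)
1/(-1917 + 1/(-19275 + F)) = 1/(-1917 + 1/(-19275 + 52589/75828)) = 1/(-1917 + 1/(-1461532111/75828)) = 1/(-1917 - 75828/1461532111) = 1/(-2801757132615/1461532111) = -1461532111/2801757132615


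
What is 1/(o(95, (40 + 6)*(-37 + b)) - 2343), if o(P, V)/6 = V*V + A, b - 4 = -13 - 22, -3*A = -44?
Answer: 1/58704049 ≈ 1.7035e-8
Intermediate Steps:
A = 44/3 (A = -⅓*(-44) = 44/3 ≈ 14.667)
b = -31 (b = 4 + (-13 - 22) = 4 - 35 = -31)
o(P, V) = 88 + 6*V² (o(P, V) = 6*(V*V + 44/3) = 6*(V² + 44/3) = 6*(44/3 + V²) = 88 + 6*V²)
1/(o(95, (40 + 6)*(-37 + b)) - 2343) = 1/((88 + 6*((40 + 6)*(-37 - 31))²) - 2343) = 1/((88 + 6*(46*(-68))²) - 2343) = 1/((88 + 6*(-3128)²) - 2343) = 1/((88 + 6*9784384) - 2343) = 1/((88 + 58706304) - 2343) = 1/(58706392 - 2343) = 1/58704049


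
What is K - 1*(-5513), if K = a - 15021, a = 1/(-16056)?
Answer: -152660449/16056 ≈ -9508.0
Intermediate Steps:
a = -1/16056 ≈ -6.2282e-5
K = -241177177/16056 (K = -1/16056 - 15021 = -241177177/16056 ≈ -15021.)
K - 1*(-5513) = -241177177/16056 - 1*(-5513) = -241177177/16056 + 5513 = -152660449/16056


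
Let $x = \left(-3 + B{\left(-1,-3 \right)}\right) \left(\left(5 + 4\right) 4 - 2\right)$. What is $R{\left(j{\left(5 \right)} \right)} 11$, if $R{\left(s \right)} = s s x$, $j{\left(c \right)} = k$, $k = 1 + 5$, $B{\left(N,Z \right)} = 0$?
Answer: $-40392$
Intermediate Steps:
$x = -102$ ($x = \left(-3 + 0\right) \left(\left(5 + 4\right) 4 - 2\right) = - 3 \left(9 \cdot 4 - 2\right) = - 3 \left(36 - 2\right) = \left(-3\right) 34 = -102$)
$k = 6$
$j{\left(c \right)} = 6$
$R{\left(s \right)} = - 102 s^{2}$ ($R{\left(s \right)} = s s \left(-102\right) = s^{2} \left(-102\right) = - 102 s^{2}$)
$R{\left(j{\left(5 \right)} \right)} 11 = - 102 \cdot 6^{2} \cdot 11 = \left(-102\right) 36 \cdot 11 = \left(-3672\right) 11 = -40392$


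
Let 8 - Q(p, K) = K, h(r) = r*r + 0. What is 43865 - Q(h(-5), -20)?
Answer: 43837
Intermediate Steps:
h(r) = r**2 (h(r) = r**2 + 0 = r**2)
Q(p, K) = 8 - K
43865 - Q(h(-5), -20) = 43865 - (8 - 1*(-20)) = 43865 - (8 + 20) = 43865 - 1*28 = 43865 - 28 = 43837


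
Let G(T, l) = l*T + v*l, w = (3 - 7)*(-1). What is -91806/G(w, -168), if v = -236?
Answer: -15301/6496 ≈ -2.3554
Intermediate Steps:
w = 4 (w = -4*(-1) = 4)
G(T, l) = -236*l + T*l (G(T, l) = l*T - 236*l = T*l - 236*l = -236*l + T*l)
-91806/G(w, -168) = -91806*(-1/(168*(-236 + 4))) = -91806/((-168*(-232))) = -91806/38976 = -91806*1/38976 = -15301/6496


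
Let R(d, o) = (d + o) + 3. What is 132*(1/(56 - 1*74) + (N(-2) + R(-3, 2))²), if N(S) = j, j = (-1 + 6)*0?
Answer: 1562/3 ≈ 520.67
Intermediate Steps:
j = 0 (j = 5*0 = 0)
N(S) = 0
R(d, o) = 3 + d + o
132*(1/(56 - 1*74) + (N(-2) + R(-3, 2))²) = 132*(1/(56 - 1*74) + (0 + (3 - 3 + 2))²) = 132*(1/(56 - 74) + (0 + 2)²) = 132*(1/(-18) + 2²) = 132*(-1/18 + 4) = 132*(71/18) = 1562/3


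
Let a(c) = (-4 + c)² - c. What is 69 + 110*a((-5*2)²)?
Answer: 1002829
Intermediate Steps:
69 + 110*a((-5*2)²) = 69 + 110*((-4 + (-5*2)²)² - (-5*2)²) = 69 + 110*((-4 + (-10)²)² - 1*(-10)²) = 69 + 110*((-4 + 100)² - 1*100) = 69 + 110*(96² - 100) = 69 + 110*(9216 - 100) = 69 + 110*9116 = 69 + 1002760 = 1002829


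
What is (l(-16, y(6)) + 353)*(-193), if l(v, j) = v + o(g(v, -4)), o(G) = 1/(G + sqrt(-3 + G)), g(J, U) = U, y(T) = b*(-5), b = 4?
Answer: -1495171/23 + 193*I*sqrt(7)/23 ≈ -65007.0 + 22.201*I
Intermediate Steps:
y(T) = -20 (y(T) = 4*(-5) = -20)
l(v, j) = v + 1/(-4 + I*sqrt(7)) (l(v, j) = v + 1/(-4 + sqrt(-3 - 4)) = v + 1/(-4 + sqrt(-7)) = v + 1/(-4 + I*sqrt(7)))
(l(-16, y(6)) + 353)*(-193) = ((-4/23 - 16 - I*sqrt(7)/23) + 353)*(-193) = ((-372/23 - I*sqrt(7)/23) + 353)*(-193) = (7747/23 - I*sqrt(7)/23)*(-193) = -1495171/23 + 193*I*sqrt(7)/23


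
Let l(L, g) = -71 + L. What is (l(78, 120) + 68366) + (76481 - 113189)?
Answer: 31665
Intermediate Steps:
(l(78, 120) + 68366) + (76481 - 113189) = ((-71 + 78) + 68366) + (76481 - 113189) = (7 + 68366) - 36708 = 68373 - 36708 = 31665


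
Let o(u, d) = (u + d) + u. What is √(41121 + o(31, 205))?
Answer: 2*√10347 ≈ 203.44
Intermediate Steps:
o(u, d) = d + 2*u (o(u, d) = (d + u) + u = d + 2*u)
√(41121 + o(31, 205)) = √(41121 + (205 + 2*31)) = √(41121 + (205 + 62)) = √(41121 + 267) = √41388 = 2*√10347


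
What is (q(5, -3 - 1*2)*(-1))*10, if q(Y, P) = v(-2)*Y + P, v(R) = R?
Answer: 150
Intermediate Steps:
q(Y, P) = P - 2*Y (q(Y, P) = -2*Y + P = P - 2*Y)
(q(5, -3 - 1*2)*(-1))*10 = (((-3 - 1*2) - 2*5)*(-1))*10 = (((-3 - 2) - 10)*(-1))*10 = ((-5 - 10)*(-1))*10 = -15*(-1)*10 = 15*10 = 150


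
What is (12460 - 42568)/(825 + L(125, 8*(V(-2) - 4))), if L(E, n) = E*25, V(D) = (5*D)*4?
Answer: -15054/1975 ≈ -7.6223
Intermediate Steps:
V(D) = 20*D
L(E, n) = 25*E
(12460 - 42568)/(825 + L(125, 8*(V(-2) - 4))) = (12460 - 42568)/(825 + 25*125) = -30108/(825 + 3125) = -30108/3950 = -30108*1/3950 = -15054/1975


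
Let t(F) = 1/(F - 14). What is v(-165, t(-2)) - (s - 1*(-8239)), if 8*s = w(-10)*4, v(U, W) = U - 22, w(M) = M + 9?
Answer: -16851/2 ≈ -8425.5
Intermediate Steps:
t(F) = 1/(-14 + F)
w(M) = 9 + M
v(U, W) = -22 + U
s = -½ (s = ((9 - 10)*4)/8 = (-1*4)/8 = (⅛)*(-4) = -½ ≈ -0.50000)
v(-165, t(-2)) - (s - 1*(-8239)) = (-22 - 165) - (-½ - 1*(-8239)) = -187 - (-½ + 8239) = -187 - 1*16477/2 = -187 - 16477/2 = -16851/2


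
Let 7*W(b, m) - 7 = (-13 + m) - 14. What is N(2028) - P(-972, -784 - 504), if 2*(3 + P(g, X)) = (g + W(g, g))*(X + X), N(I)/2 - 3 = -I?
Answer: -1438511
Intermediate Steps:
W(b, m) = -20/7 + m/7 (W(b, m) = 1 + ((-13 + m) - 14)/7 = 1 + (-27 + m)/7 = 1 + (-27/7 + m/7) = -20/7 + m/7)
N(I) = 6 - 2*I (N(I) = 6 + 2*(-I) = 6 - 2*I)
P(g, X) = -3 + X*(-20/7 + 8*g/7) (P(g, X) = -3 + ((g + (-20/7 + g/7))*(X + X))/2 = -3 + ((-20/7 + 8*g/7)*(2*X))/2 = -3 + (2*X*(-20/7 + 8*g/7))/2 = -3 + X*(-20/7 + 8*g/7))
N(2028) - P(-972, -784 - 504) = (6 - 2*2028) - (-3 - 20*(-784 - 504)/7 + (8/7)*(-784 - 504)*(-972)) = (6 - 4056) - (-3 - 20/7*(-1288) + (8/7)*(-1288)*(-972)) = -4050 - (-3 + 3680 + 1430784) = -4050 - 1*1434461 = -4050 - 1434461 = -1438511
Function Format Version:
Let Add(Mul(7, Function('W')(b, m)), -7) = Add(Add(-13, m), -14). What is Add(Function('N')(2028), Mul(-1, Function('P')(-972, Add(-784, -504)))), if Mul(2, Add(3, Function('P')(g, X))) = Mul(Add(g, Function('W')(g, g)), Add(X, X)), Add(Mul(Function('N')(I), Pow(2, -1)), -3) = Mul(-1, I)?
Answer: -1438511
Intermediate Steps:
Function('W')(b, m) = Add(Rational(-20, 7), Mul(Rational(1, 7), m)) (Function('W')(b, m) = Add(1, Mul(Rational(1, 7), Add(Add(-13, m), -14))) = Add(1, Mul(Rational(1, 7), Add(-27, m))) = Add(1, Add(Rational(-27, 7), Mul(Rational(1, 7), m))) = Add(Rational(-20, 7), Mul(Rational(1, 7), m)))
Function('N')(I) = Add(6, Mul(-2, I)) (Function('N')(I) = Add(6, Mul(2, Mul(-1, I))) = Add(6, Mul(-2, I)))
Function('P')(g, X) = Add(-3, Mul(X, Add(Rational(-20, 7), Mul(Rational(8, 7), g)))) (Function('P')(g, X) = Add(-3, Mul(Rational(1, 2), Mul(Add(g, Add(Rational(-20, 7), Mul(Rational(1, 7), g))), Add(X, X)))) = Add(-3, Mul(Rational(1, 2), Mul(Add(Rational(-20, 7), Mul(Rational(8, 7), g)), Mul(2, X)))) = Add(-3, Mul(Rational(1, 2), Mul(2, X, Add(Rational(-20, 7), Mul(Rational(8, 7), g))))) = Add(-3, Mul(X, Add(Rational(-20, 7), Mul(Rational(8, 7), g)))))
Add(Function('N')(2028), Mul(-1, Function('P')(-972, Add(-784, -504)))) = Add(Add(6, Mul(-2, 2028)), Mul(-1, Add(-3, Mul(Rational(-20, 7), Add(-784, -504)), Mul(Rational(8, 7), Add(-784, -504), -972)))) = Add(Add(6, -4056), Mul(-1, Add(-3, Mul(Rational(-20, 7), -1288), Mul(Rational(8, 7), -1288, -972)))) = Add(-4050, Mul(-1, Add(-3, 3680, 1430784))) = Add(-4050, Mul(-1, 1434461)) = Add(-4050, -1434461) = -1438511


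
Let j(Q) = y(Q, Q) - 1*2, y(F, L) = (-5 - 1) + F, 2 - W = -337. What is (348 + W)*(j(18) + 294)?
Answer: 208848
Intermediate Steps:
W = 339 (W = 2 - 1*(-337) = 2 + 337 = 339)
y(F, L) = -6 + F
j(Q) = -8 + Q (j(Q) = (-6 + Q) - 1*2 = (-6 + Q) - 2 = -8 + Q)
(348 + W)*(j(18) + 294) = (348 + 339)*((-8 + 18) + 294) = 687*(10 + 294) = 687*304 = 208848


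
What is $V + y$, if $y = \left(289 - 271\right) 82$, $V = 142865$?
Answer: $144341$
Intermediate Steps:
$y = 1476$ ($y = 18 \cdot 82 = 1476$)
$V + y = 142865 + 1476 = 144341$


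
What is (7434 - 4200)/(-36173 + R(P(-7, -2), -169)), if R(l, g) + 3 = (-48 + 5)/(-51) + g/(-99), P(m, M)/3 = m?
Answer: -2721411/30439958 ≈ -0.089403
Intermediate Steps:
P(m, M) = 3*m
R(l, g) = -110/51 - g/99 (R(l, g) = -3 + ((-48 + 5)/(-51) + g/(-99)) = -3 + (-43*(-1/51) + g*(-1/99)) = -3 + (43/51 - g/99) = -110/51 - g/99)
(7434 - 4200)/(-36173 + R(P(-7, -2), -169)) = (7434 - 4200)/(-36173 + (-110/51 - 1/99*(-169))) = 3234/(-36173 + (-110/51 + 169/99)) = 3234/(-36173 - 757/1683) = 3234/(-60879916/1683) = 3234*(-1683/60879916) = -2721411/30439958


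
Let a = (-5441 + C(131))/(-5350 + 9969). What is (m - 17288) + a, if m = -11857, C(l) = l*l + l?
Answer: -134608904/4619 ≈ -29142.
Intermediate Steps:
C(l) = l + l**2 (C(l) = l**2 + l = l + l**2)
a = 11851/4619 (a = (-5441 + 131*(1 + 131))/(-5350 + 9969) = (-5441 + 131*132)/4619 = (-5441 + 17292)*(1/4619) = 11851*(1/4619) = 11851/4619 ≈ 2.5657)
(m - 17288) + a = (-11857 - 17288) + 11851/4619 = -29145 + 11851/4619 = -134608904/4619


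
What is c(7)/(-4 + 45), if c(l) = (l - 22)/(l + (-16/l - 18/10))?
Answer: -175/1394 ≈ -0.12554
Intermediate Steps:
c(l) = (-22 + l)/(-9/5 + l - 16/l) (c(l) = (-22 + l)/(l + (-16/l - 18*⅒)) = (-22 + l)/(l + (-16/l - 9/5)) = (-22 + l)/(l + (-9/5 - 16/l)) = (-22 + l)/(-9/5 + l - 16/l))
c(7)/(-4 + 45) = (5*7*(-22 + 7)/(-80 - 9*7 + 5*7²))/(-4 + 45) = (5*7*(-15)/(-80 - 63 + 5*49))/41 = (5*7*(-15)/(-80 - 63 + 245))*(1/41) = (5*7*(-15)/102)*(1/41) = (5*7*(1/102)*(-15))*(1/41) = -175/34*1/41 = -175/1394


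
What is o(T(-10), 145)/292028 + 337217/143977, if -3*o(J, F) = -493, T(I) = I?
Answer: 295501398889/126135946068 ≈ 2.3427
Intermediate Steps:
o(J, F) = 493/3 (o(J, F) = -⅓*(-493) = 493/3)
o(T(-10), 145)/292028 + 337217/143977 = (493/3)/292028 + 337217/143977 = (493/3)*(1/292028) + 337217*(1/143977) = 493/876084 + 337217/143977 = 295501398889/126135946068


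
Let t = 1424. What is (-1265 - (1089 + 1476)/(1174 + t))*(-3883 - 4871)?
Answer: 4798702065/433 ≈ 1.1082e+7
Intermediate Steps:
(-1265 - (1089 + 1476)/(1174 + t))*(-3883 - 4871) = (-1265 - (1089 + 1476)/(1174 + 1424))*(-3883 - 4871) = (-1265 - 2565/2598)*(-8754) = (-1265 - 1*855/866)*(-8754) = (-1265 - 855/866)*(-8754) = -1096345/866*(-8754) = 4798702065/433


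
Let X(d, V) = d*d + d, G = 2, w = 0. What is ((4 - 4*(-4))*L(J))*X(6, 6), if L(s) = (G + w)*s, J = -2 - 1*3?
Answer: -8400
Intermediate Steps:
J = -5 (J = -2 - 3 = -5)
X(d, V) = d + d² (X(d, V) = d² + d = d + d²)
L(s) = 2*s (L(s) = (2 + 0)*s = 2*s)
((4 - 4*(-4))*L(J))*X(6, 6) = ((4 - 4*(-4))*(2*(-5)))*(6*(1 + 6)) = ((4 + 16)*(-10))*(6*7) = (20*(-10))*42 = -200*42 = -8400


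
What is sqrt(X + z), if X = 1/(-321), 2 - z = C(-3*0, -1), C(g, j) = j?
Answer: sqrt(308802)/321 ≈ 1.7312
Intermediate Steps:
z = 3 (z = 2 - 1*(-1) = 2 + 1 = 3)
X = -1/321 ≈ -0.0031153
sqrt(X + z) = sqrt(-1/321 + 3) = sqrt(962/321) = sqrt(308802)/321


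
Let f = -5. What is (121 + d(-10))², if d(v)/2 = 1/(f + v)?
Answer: 3286969/225 ≈ 14609.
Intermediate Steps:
d(v) = 2/(-5 + v)
(121 + d(-10))² = (121 + 2/(-5 - 10))² = (121 + 2/(-15))² = (121 + 2*(-1/15))² = (121 - 2/15)² = (1813/15)² = 3286969/225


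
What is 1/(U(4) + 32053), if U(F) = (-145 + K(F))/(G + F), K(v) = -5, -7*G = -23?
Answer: 17/544551 ≈ 3.1218e-5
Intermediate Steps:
G = 23/7 (G = -⅐*(-23) = 23/7 ≈ 3.2857)
U(F) = -150/(23/7 + F) (U(F) = (-145 - 5)/(23/7 + F) = -150/(23/7 + F))
1/(U(4) + 32053) = 1/(-1050/(23 + 7*4) + 32053) = 1/(-1050/(23 + 28) + 32053) = 1/(-1050/51 + 32053) = 1/(-1050*1/51 + 32053) = 1/(-350/17 + 32053) = 1/(544551/17) = 17/544551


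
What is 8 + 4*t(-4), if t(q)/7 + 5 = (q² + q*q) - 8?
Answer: 540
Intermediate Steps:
t(q) = -91 + 14*q² (t(q) = -35 + 7*((q² + q*q) - 8) = -35 + 7*((q² + q²) - 8) = -35 + 7*(2*q² - 8) = -35 + 7*(-8 + 2*q²) = -35 + (-56 + 14*q²) = -91 + 14*q²)
8 + 4*t(-4) = 8 + 4*(-91 + 14*(-4)²) = 8 + 4*(-91 + 14*16) = 8 + 4*(-91 + 224) = 8 + 4*133 = 8 + 532 = 540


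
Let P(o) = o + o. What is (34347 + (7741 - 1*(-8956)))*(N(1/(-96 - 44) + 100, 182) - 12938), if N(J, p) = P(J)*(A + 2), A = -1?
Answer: -3250996006/5 ≈ -6.5020e+8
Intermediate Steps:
P(o) = 2*o
N(J, p) = 2*J (N(J, p) = (2*J)*(-1 + 2) = (2*J)*1 = 2*J)
(34347 + (7741 - 1*(-8956)))*(N(1/(-96 - 44) + 100, 182) - 12938) = (34347 + (7741 - 1*(-8956)))*(2*(1/(-96 - 44) + 100) - 12938) = (34347 + (7741 + 8956))*(2*(1/(-140) + 100) - 12938) = (34347 + 16697)*(2*(-1/140 + 100) - 12938) = 51044*(2*(13999/140) - 12938) = 51044*(13999/70 - 12938) = 51044*(-891661/70) = -3250996006/5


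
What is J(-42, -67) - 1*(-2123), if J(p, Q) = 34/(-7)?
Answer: 14827/7 ≈ 2118.1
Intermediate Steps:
J(p, Q) = -34/7 (J(p, Q) = 34*(-1/7) = -34/7)
J(-42, -67) - 1*(-2123) = -34/7 - 1*(-2123) = -34/7 + 2123 = 14827/7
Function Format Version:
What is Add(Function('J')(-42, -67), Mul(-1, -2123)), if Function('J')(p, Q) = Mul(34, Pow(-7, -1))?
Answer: Rational(14827, 7) ≈ 2118.1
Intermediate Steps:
Function('J')(p, Q) = Rational(-34, 7) (Function('J')(p, Q) = Mul(34, Rational(-1, 7)) = Rational(-34, 7))
Add(Function('J')(-42, -67), Mul(-1, -2123)) = Add(Rational(-34, 7), Mul(-1, -2123)) = Add(Rational(-34, 7), 2123) = Rational(14827, 7)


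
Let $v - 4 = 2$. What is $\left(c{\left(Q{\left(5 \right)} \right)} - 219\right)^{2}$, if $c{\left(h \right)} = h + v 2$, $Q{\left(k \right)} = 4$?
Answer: $41209$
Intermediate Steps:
$v = 6$ ($v = 4 + 2 = 6$)
$c{\left(h \right)} = 12 + h$ ($c{\left(h \right)} = h + 6 \cdot 2 = h + 12 = 12 + h$)
$\left(c{\left(Q{\left(5 \right)} \right)} - 219\right)^{2} = \left(\left(12 + 4\right) - 219\right)^{2} = \left(16 - 219\right)^{2} = \left(-203\right)^{2} = 41209$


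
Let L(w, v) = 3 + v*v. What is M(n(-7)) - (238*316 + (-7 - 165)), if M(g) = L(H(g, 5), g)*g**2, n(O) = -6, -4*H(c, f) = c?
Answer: -73632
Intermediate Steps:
H(c, f) = -c/4
L(w, v) = 3 + v**2
M(g) = g**2*(3 + g**2) (M(g) = (3 + g**2)*g**2 = g**2*(3 + g**2))
M(n(-7)) - (238*316 + (-7 - 165)) = (-6)**2*(3 + (-6)**2) - (238*316 + (-7 - 165)) = 36*(3 + 36) - (75208 - 172) = 36*39 - 1*75036 = 1404 - 75036 = -73632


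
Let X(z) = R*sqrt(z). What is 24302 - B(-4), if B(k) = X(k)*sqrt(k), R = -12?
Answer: 24254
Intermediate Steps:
X(z) = -12*sqrt(z)
B(k) = -12*k (B(k) = (-12*sqrt(k))*sqrt(k) = -12*k)
24302 - B(-4) = 24302 - (-12)*(-4) = 24302 - 1*48 = 24302 - 48 = 24254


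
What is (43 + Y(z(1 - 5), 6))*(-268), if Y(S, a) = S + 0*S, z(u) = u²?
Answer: -15812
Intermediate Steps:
Y(S, a) = S (Y(S, a) = S + 0 = S)
(43 + Y(z(1 - 5), 6))*(-268) = (43 + (1 - 5)²)*(-268) = (43 + (-4)²)*(-268) = (43 + 16)*(-268) = 59*(-268) = -15812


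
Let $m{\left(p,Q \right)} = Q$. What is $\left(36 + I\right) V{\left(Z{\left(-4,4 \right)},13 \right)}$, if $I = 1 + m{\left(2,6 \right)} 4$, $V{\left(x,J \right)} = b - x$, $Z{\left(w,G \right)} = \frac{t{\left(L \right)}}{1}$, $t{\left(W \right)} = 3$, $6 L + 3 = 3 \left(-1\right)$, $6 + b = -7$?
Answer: $-976$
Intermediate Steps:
$b = -13$ ($b = -6 - 7 = -13$)
$L = -1$ ($L = - \frac{1}{2} + \frac{3 \left(-1\right)}{6} = - \frac{1}{2} + \frac{1}{6} \left(-3\right) = - \frac{1}{2} - \frac{1}{2} = -1$)
$Z{\left(w,G \right)} = 3$ ($Z{\left(w,G \right)} = \frac{3}{1} = 3 \cdot 1 = 3$)
$V{\left(x,J \right)} = -13 - x$
$I = 25$ ($I = 1 + 6 \cdot 4 = 1 + 24 = 25$)
$\left(36 + I\right) V{\left(Z{\left(-4,4 \right)},13 \right)} = \left(36 + 25\right) \left(-13 - 3\right) = 61 \left(-13 - 3\right) = 61 \left(-16\right) = -976$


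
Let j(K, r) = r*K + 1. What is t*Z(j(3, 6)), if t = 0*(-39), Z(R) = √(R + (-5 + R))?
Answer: 0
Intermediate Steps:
j(K, r) = 1 + K*r (j(K, r) = K*r + 1 = 1 + K*r)
Z(R) = √(-5 + 2*R)
t = 0
t*Z(j(3, 6)) = 0*√(-5 + 2*(1 + 3*6)) = 0*√(-5 + 2*(1 + 18)) = 0*√(-5 + 2*19) = 0*√(-5 + 38) = 0*√33 = 0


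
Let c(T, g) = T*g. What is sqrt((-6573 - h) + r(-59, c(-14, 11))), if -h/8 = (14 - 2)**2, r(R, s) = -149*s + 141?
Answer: 11*sqrt(146) ≈ 132.91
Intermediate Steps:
r(R, s) = 141 - 149*s
h = -1152 (h = -8*(14 - 2)**2 = -8*12**2 = -8*144 = -1152)
sqrt((-6573 - h) + r(-59, c(-14, 11))) = sqrt((-6573 - 1*(-1152)) + (141 - (-2086)*11)) = sqrt((-6573 + 1152) + (141 - 149*(-154))) = sqrt(-5421 + (141 + 22946)) = sqrt(-5421 + 23087) = sqrt(17666) = 11*sqrt(146)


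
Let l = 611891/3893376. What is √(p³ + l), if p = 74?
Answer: 559*√307145695110/486672 ≈ 636.57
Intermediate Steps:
l = 611891/3893376 (l = 611891*(1/3893376) = 611891/3893376 ≈ 0.15716)
√(p³ + l) = √(74³ + 611891/3893376) = √(405224 + 611891/3893376) = √(1577690008115/3893376) = 559*√307145695110/486672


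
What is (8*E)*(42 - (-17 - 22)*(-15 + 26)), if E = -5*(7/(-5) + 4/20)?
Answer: 22608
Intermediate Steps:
E = 6 (E = -5*(7*(-1/5) + 4*(1/20)) = -5*(-7/5 + 1/5) = -5*(-6/5) = 6)
(8*E)*(42 - (-17 - 22)*(-15 + 26)) = (8*6)*(42 - (-17 - 22)*(-15 + 26)) = 48*(42 - (-39)*11) = 48*(42 - 1*(-429)) = 48*(42 + 429) = 48*471 = 22608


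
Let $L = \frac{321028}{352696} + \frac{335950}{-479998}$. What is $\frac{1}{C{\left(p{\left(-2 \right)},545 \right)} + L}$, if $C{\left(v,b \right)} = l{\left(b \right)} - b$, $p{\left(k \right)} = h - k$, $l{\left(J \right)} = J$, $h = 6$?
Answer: $\frac{21161671826}{4450572093} \approx 4.7548$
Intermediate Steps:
$p{\left(k \right)} = 6 - k$
$C{\left(v,b \right)} = 0$ ($C{\left(v,b \right)} = b - b = 0$)
$L = \frac{4450572093}{21161671826}$ ($L = 321028 \cdot \frac{1}{352696} + 335950 \left(- \frac{1}{479998}\right) = \frac{80257}{88174} - \frac{167975}{239999} = \frac{4450572093}{21161671826} \approx 0.21031$)
$\frac{1}{C{\left(p{\left(-2 \right)},545 \right)} + L} = \frac{1}{0 + \frac{4450572093}{21161671826}} = \frac{1}{\frac{4450572093}{21161671826}} = \frac{21161671826}{4450572093}$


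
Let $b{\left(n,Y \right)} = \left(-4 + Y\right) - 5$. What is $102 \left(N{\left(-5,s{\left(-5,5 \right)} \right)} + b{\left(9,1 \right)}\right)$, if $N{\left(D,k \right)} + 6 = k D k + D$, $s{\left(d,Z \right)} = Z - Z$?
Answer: $-1938$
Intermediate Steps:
$s{\left(d,Z \right)} = 0$
$N{\left(D,k \right)} = -6 + D + D k^{2}$ ($N{\left(D,k \right)} = -6 + \left(k D k + D\right) = -6 + \left(D k k + D\right) = -6 + \left(D k^{2} + D\right) = -6 + \left(D + D k^{2}\right) = -6 + D + D k^{2}$)
$b{\left(n,Y \right)} = -9 + Y$
$102 \left(N{\left(-5,s{\left(-5,5 \right)} \right)} + b{\left(9,1 \right)}\right) = 102 \left(\left(-6 - 5 - 5 \cdot 0^{2}\right) + \left(-9 + 1\right)\right) = 102 \left(\left(-6 - 5 - 0\right) - 8\right) = 102 \left(\left(-6 - 5 + 0\right) - 8\right) = 102 \left(-11 - 8\right) = 102 \left(-19\right) = -1938$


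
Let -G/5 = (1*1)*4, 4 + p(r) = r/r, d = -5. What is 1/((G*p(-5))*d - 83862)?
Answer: -1/84162 ≈ -1.1882e-5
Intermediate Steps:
p(r) = -3 (p(r) = -4 + r/r = -4 + 1 = -3)
G = -20 (G = -5*1*1*4 = -5*4 = -20)
1/((G*p(-5))*d - 83862) = 1/(-20*(-3)*(-5) - 83862) = 1/(60*(-5) - 83862) = 1/(-300 - 83862) = 1/(-84162) = -1/84162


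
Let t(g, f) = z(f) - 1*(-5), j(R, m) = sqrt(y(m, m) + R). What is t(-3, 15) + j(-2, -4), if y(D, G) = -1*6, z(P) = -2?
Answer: 3 + 2*I*sqrt(2) ≈ 3.0 + 2.8284*I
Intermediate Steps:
y(D, G) = -6
j(R, m) = sqrt(-6 + R)
t(g, f) = 3 (t(g, f) = -2 - 1*(-5) = -2 + 5 = 3)
t(-3, 15) + j(-2, -4) = 3 + sqrt(-6 - 2) = 3 + sqrt(-8) = 3 + 2*I*sqrt(2)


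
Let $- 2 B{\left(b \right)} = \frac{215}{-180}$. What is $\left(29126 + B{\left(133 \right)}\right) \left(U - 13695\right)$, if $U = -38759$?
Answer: $- \frac{55001035105}{36} \approx -1.5278 \cdot 10^{9}$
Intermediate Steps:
$B{\left(b \right)} = \frac{43}{72}$ ($B{\left(b \right)} = - \frac{215 \frac{1}{-180}}{2} = - \frac{215 \left(- \frac{1}{180}\right)}{2} = \left(- \frac{1}{2}\right) \left(- \frac{43}{36}\right) = \frac{43}{72}$)
$\left(29126 + B{\left(133 \right)}\right) \left(U - 13695\right) = \left(29126 + \frac{43}{72}\right) \left(-38759 - 13695\right) = \frac{2097115}{72} \left(-52454\right) = - \frac{55001035105}{36}$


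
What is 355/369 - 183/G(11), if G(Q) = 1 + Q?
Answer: -21089/1476 ≈ -14.288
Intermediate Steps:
355/369 - 183/G(11) = 355/369 - 183/(1 + 11) = 355*(1/369) - 183/12 = 355/369 - 183*1/12 = 355/369 - 61/4 = -21089/1476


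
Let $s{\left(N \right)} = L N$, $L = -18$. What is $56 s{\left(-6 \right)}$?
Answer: $6048$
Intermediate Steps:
$s{\left(N \right)} = - 18 N$
$56 s{\left(-6 \right)} = 56 \left(\left(-18\right) \left(-6\right)\right) = 56 \cdot 108 = 6048$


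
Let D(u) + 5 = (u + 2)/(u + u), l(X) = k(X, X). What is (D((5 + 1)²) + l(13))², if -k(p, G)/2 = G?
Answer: 1203409/1296 ≈ 928.56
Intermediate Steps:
k(p, G) = -2*G
l(X) = -2*X
D(u) = -5 + (2 + u)/(2*u) (D(u) = -5 + (u + 2)/(u + u) = -5 + (2 + u)/((2*u)) = -5 + (2 + u)*(1/(2*u)) = -5 + (2 + u)/(2*u))
(D((5 + 1)²) + l(13))² = ((-9/2 + 1/((5 + 1)²)) - 2*13)² = ((-9/2 + 1/(6²)) - 26)² = ((-9/2 + 1/36) - 26)² = (-161/36 - 26)² = (-1097/36)² = 1203409/1296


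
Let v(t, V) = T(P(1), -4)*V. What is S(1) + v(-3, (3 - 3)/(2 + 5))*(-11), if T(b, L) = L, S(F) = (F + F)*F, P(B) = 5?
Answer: 2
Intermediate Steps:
S(F) = 2*F**2 (S(F) = (2*F)*F = 2*F**2)
v(t, V) = -4*V
S(1) + v(-3, (3 - 3)/(2 + 5))*(-11) = 2*1**2 - 4*(3 - 3)/(2 + 5)*(-11) = 2*1 - 0/7*(-11) = 2 - 0/7*(-11) = 2 - 4*0*(-11) = 2 + 0*(-11) = 2 + 0 = 2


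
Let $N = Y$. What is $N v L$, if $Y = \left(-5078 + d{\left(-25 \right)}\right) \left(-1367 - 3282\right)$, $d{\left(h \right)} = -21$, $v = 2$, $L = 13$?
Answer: $616336526$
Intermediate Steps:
$Y = 23705251$ ($Y = \left(-5078 - 21\right) \left(-1367 - 3282\right) = \left(-5099\right) \left(-4649\right) = 23705251$)
$N = 23705251$
$N v L = 23705251 \cdot 2 \cdot 13 = 23705251 \cdot 26 = 616336526$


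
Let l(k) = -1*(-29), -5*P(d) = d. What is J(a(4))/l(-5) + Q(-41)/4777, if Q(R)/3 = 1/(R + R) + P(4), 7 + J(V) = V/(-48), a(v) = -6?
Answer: -53976559/227194120 ≈ -0.23758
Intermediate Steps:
P(d) = -d/5
l(k) = 29
J(V) = -7 - V/48 (J(V) = -7 + V/(-48) = -7 + V*(-1/48) = -7 - V/48)
Q(R) = -12/5 + 3/(2*R) (Q(R) = 3*(1/(R + R) - ⅕*4) = 3*(1/(2*R) - ⅘) = 3*(-⅘ + 1/(2*R)) = -12/5 + 3/(2*R))
J(a(4))/l(-5) + Q(-41)/4777 = (-7 - 1/48*(-6))/29 + ((3/10)*(5 - 8*(-41))/(-41))/4777 = (-7 + ⅛)*(1/29) + ((3/10)*(-1/41)*(5 + 328))*(1/4777) = -55/8*1/29 + ((3/10)*(-1/41)*333)*(1/4777) = -55/232 - 999/410*1/4777 = -55/232 - 999/1958570 = -53976559/227194120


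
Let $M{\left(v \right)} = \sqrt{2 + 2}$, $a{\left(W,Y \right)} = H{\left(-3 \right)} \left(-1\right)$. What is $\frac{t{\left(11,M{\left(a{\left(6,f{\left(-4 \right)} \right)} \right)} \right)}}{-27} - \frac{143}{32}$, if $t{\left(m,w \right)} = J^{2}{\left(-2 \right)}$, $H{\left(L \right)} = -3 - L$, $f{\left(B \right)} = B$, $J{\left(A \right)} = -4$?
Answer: $- \frac{4373}{864} \approx -5.0613$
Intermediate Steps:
$a{\left(W,Y \right)} = 0$ ($a{\left(W,Y \right)} = \left(-3 - -3\right) \left(-1\right) = \left(-3 + 3\right) \left(-1\right) = 0 \left(-1\right) = 0$)
$M{\left(v \right)} = 2$ ($M{\left(v \right)} = \sqrt{4} = 2$)
$t{\left(m,w \right)} = 16$ ($t{\left(m,w \right)} = \left(-4\right)^{2} = 16$)
$\frac{t{\left(11,M{\left(a{\left(6,f{\left(-4 \right)} \right)} \right)} \right)}}{-27} - \frac{143}{32} = \frac{16}{-27} - \frac{143}{32} = 16 \left(- \frac{1}{27}\right) - \frac{143}{32} = - \frac{16}{27} - \frac{143}{32} = - \frac{4373}{864}$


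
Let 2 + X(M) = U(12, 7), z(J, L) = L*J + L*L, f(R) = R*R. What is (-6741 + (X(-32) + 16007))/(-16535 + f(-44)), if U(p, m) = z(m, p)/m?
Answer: -65076/102193 ≈ -0.63680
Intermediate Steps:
f(R) = R²
z(J, L) = L² + J*L (z(J, L) = J*L + L² = L² + J*L)
U(p, m) = p*(m + p)/m (U(p, m) = (p*(m + p))/m = p*(m + p)/m)
X(M) = 214/7 (X(M) = -2 + 12*(7 + 12)/7 = -2 + 12*(⅐)*19 = -2 + 228/7 = 214/7)
(-6741 + (X(-32) + 16007))/(-16535 + f(-44)) = (-6741 + (214/7 + 16007))/(-16535 + (-44)²) = (-6741 + 112263/7)/(-16535 + 1936) = (65076/7)/(-14599) = (65076/7)*(-1/14599) = -65076/102193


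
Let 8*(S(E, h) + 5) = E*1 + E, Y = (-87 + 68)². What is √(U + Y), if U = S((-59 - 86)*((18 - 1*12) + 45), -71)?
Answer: I*√5971/2 ≈ 38.636*I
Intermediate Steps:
Y = 361 (Y = (-19)² = 361)
S(E, h) = -5 + E/4 (S(E, h) = -5 + (E*1 + E)/8 = -5 + (E + E)/8 = -5 + (2*E)/8 = -5 + E/4)
U = -7415/4 (U = -5 + ((-59 - 86)*((18 - 1*12) + 45))/4 = -5 + (-145*((18 - 12) + 45))/4 = -5 + (-145*(6 + 45))/4 = -5 + (-145*51)/4 = -5 + (¼)*(-7395) = -5 - 7395/4 = -7415/4 ≈ -1853.8)
√(U + Y) = √(-7415/4 + 361) = √(-5971/4) = I*√5971/2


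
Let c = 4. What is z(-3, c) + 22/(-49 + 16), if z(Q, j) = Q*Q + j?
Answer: 37/3 ≈ 12.333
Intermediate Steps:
z(Q, j) = j + Q² (z(Q, j) = Q² + j = j + Q²)
z(-3, c) + 22/(-49 + 16) = (4 + (-3)²) + 22/(-49 + 16) = (4 + 9) + 22/(-33) = 13 + 22*(-1/33) = 13 - ⅔ = 37/3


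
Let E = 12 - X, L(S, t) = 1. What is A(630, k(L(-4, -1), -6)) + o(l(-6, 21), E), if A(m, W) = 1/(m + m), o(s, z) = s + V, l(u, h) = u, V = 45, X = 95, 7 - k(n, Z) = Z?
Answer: 49141/1260 ≈ 39.001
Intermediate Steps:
k(n, Z) = 7 - Z
E = -83 (E = 12 - 1*95 = 12 - 95 = -83)
o(s, z) = 45 + s (o(s, z) = s + 45 = 45 + s)
A(m, W) = 1/(2*m)
A(630, k(L(-4, -1), -6)) + o(l(-6, 21), E) = (½)/630 + (45 - 6) = (½)*(1/630) + 39 = 1/1260 + 39 = 49141/1260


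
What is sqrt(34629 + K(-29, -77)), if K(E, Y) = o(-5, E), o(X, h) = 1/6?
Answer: 5*sqrt(49866)/6 ≈ 186.09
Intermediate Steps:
o(X, h) = 1/6
K(E, Y) = 1/6
sqrt(34629 + K(-29, -77)) = sqrt(34629 + 1/6) = sqrt(207775/6) = 5*sqrt(49866)/6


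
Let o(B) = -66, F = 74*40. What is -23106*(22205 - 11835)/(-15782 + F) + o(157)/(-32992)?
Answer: 658765686041/35251952 ≈ 18687.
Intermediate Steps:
F = 2960
-23106*(22205 - 11835)/(-15782 + F) + o(157)/(-32992) = -23106*(22205 - 11835)/(-15782 + 2960) - 66/(-32992) = -23106/((-12822/10370)) - 66*(-1/32992) = -23106/((-12822*1/10370)) + 33/16496 = -23106/(-6411/5185) + 33/16496 = -23106*(-5185/6411) + 33/16496 = 39934870/2137 + 33/16496 = 658765686041/35251952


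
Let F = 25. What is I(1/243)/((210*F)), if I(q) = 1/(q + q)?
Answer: 81/3500 ≈ 0.023143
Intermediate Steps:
I(q) = 1/(2*q)
I(1/243)/((210*F)) = (1/(2*(1/243)))/((210*25)) = (1/(2*(1/243)))/5250 = ((½)*243)*(1/5250) = (243/2)*(1/5250) = 81/3500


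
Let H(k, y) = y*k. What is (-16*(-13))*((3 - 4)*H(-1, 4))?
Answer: 832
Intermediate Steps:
H(k, y) = k*y
(-16*(-13))*((3 - 4)*H(-1, 4)) = (-16*(-13))*((3 - 4)*(-1*4)) = 208*(-1*(-4)) = 208*4 = 832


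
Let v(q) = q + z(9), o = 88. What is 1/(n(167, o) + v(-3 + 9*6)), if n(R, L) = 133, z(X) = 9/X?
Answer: 1/185 ≈ 0.0054054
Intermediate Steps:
v(q) = 1 + q (v(q) = q + 9/9 = q + 9*(1/9) = q + 1 = 1 + q)
1/(n(167, o) + v(-3 + 9*6)) = 1/(133 + (1 + (-3 + 9*6))) = 1/(133 + (1 + (-3 + 54))) = 1/(133 + (1 + 51)) = 1/(133 + 52) = 1/185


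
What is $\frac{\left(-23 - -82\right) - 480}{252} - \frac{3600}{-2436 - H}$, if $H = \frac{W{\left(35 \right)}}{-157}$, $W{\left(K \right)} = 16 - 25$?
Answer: $- \frac{6195227}{32126724} \approx -0.19284$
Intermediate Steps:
$W{\left(K \right)} = -9$
$H = \frac{9}{157}$ ($H = - \frac{9}{-157} = \left(-9\right) \left(- \frac{1}{157}\right) = \frac{9}{157} \approx 0.057325$)
$\frac{\left(-23 - -82\right) - 480}{252} - \frac{3600}{-2436 - H} = \frac{\left(-23 - -82\right) - 480}{252} - \frac{3600}{-2436 - \frac{9}{157}} = \left(\left(-23 + 82\right) - 480\right) \frac{1}{252} - \frac{3600}{-2436 - \frac{9}{157}} = \left(59 - 480\right) \frac{1}{252} - \frac{3600}{- \frac{382461}{157}} = \left(-421\right) \frac{1}{252} - - \frac{188400}{127487} = - \frac{421}{252} + \frac{188400}{127487} = - \frac{6195227}{32126724}$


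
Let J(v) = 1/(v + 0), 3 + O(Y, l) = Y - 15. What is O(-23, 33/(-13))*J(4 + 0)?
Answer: -41/4 ≈ -10.250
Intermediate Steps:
O(Y, l) = -18 + Y (O(Y, l) = -3 + (Y - 15) = -3 + (-15 + Y) = -18 + Y)
J(v) = 1/v
O(-23, 33/(-13))*J(4 + 0) = (-18 - 23)/(4 + 0) = -41/4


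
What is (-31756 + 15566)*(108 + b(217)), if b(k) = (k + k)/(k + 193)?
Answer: -72391966/41 ≈ -1.7657e+6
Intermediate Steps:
b(k) = 2*k/(193 + k) (b(k) = (2*k)/(193 + k) = 2*k/(193 + k))
(-31756 + 15566)*(108 + b(217)) = (-31756 + 15566)*(108 + 2*217/(193 + 217)) = -16190*(108 + 2*217/410) = -16190*(108 + 2*217*(1/410)) = -16190*(108 + 217/205) = -16190*22357/205 = -72391966/41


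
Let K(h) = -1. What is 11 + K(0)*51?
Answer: -40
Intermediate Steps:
11 + K(0)*51 = 11 - 1*51 = 11 - 51 = -40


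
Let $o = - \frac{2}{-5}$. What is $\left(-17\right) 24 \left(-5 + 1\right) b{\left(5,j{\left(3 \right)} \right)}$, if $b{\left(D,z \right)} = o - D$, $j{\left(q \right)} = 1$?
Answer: $- \frac{37536}{5} \approx -7507.2$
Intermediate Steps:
$o = \frac{2}{5}$ ($o = \left(-2\right) \left(- \frac{1}{5}\right) = \frac{2}{5} \approx 0.4$)
$b{\left(D,z \right)} = \frac{2}{5} - D$
$\left(-17\right) 24 \left(-5 + 1\right) b{\left(5,j{\left(3 \right)} \right)} = \left(-17\right) 24 \left(-5 + 1\right) \left(\frac{2}{5} - 5\right) = - 408 \left(- 4 \left(\frac{2}{5} - 5\right)\right) = - 408 \left(\left(-4\right) \left(- \frac{23}{5}\right)\right) = \left(-408\right) \frac{92}{5} = - \frac{37536}{5}$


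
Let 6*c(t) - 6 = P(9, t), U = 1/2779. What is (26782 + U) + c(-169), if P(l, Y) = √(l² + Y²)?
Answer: 74429958/2779 + √28642/6 ≈ 26811.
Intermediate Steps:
U = 1/2779 ≈ 0.00035984
P(l, Y) = √(Y² + l²)
c(t) = 1 + √(81 + t²)/6 (c(t) = 1 + √(t² + 9²)/6 = 1 + √(t² + 81)/6 = 1 + √(81 + t²)/6)
(26782 + U) + c(-169) = (26782 + 1/2779) + (1 + √(81 + (-169)²)/6) = 74427179/2779 + (1 + √(81 + 28561)/6) = 74427179/2779 + (1 + √28642/6) = 74429958/2779 + √28642/6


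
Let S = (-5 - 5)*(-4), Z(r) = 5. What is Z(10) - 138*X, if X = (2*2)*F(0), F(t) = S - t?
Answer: -22075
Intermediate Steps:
S = 40 (S = -10*(-4) = 40)
F(t) = 40 - t
X = 160 (X = (2*2)*(40 - 1*0) = 4*(40 + 0) = 4*40 = 160)
Z(10) - 138*X = 5 - 138*160 = 5 - 22080 = -22075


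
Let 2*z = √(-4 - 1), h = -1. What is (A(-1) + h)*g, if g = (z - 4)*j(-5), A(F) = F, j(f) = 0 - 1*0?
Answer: 0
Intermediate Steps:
j(f) = 0 (j(f) = 0 + 0 = 0)
z = I*√5/2 (z = √(-4 - 1)/2 = √(-5)/2 = (I*√5)/2 = I*√5/2 ≈ 1.118*I)
g = 0 (g = (I*√5/2 - 4)*0 = (-4 + I*√5/2)*0 = 0)
(A(-1) + h)*g = (-1 - 1)*0 = -2*0 = 0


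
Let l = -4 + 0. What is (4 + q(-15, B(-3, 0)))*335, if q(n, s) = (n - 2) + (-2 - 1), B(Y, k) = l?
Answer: -5360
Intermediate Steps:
l = -4
B(Y, k) = -4
q(n, s) = -5 + n (q(n, s) = (-2 + n) - 3 = -5 + n)
(4 + q(-15, B(-3, 0)))*335 = (4 + (-5 - 15))*335 = (4 - 20)*335 = -16*335 = -5360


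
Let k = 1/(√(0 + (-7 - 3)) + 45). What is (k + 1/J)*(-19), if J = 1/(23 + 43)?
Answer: -510549/407 + 19*I*√10/2035 ≈ -1254.4 + 0.029525*I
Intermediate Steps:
k = 1/(45 + I*√10) (k = 1/(√(0 - 10) + 45) = 1/(√(-10) + 45) = 1/(I*√10 + 45) = 1/(45 + I*√10) ≈ 0.022113 - 0.0015539*I)
J = 1/66 ≈ 0.015152
(k + 1/J)*(-19) = ((9/407 - I*√10/2035) + 1/(1/66))*(-19) = ((9/407 - I*√10/2035) + 66)*(-19) = (26871/407 - I*√10/2035)*(-19) = -510549/407 + 19*I*√10/2035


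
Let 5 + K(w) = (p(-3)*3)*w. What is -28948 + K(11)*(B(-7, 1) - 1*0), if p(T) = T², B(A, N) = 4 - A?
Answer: -25736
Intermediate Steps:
K(w) = -5 + 27*w (K(w) = -5 + ((-3)²*3)*w = -5 + (9*3)*w = -5 + 27*w)
-28948 + K(11)*(B(-7, 1) - 1*0) = -28948 + (-5 + 27*11)*((4 - 1*(-7)) - 1*0) = -28948 + (-5 + 297)*((4 + 7) + 0) = -28948 + 292*(11 + 0) = -28948 + 292*11 = -28948 + 3212 = -25736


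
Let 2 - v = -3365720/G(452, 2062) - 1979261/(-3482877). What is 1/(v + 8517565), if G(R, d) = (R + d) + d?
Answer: 1992205644/16970209217007911 ≈ 1.1739e-7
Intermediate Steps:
G(R, d) = R + 2*d
v = 1468150871051/1992205644 (v = 2 - (-3365720/(452 + 2*2062) - 1979261/(-3482877)) = 2 - (-3365720/(452 + 4124) - 1979261*(-1/3482877)) = 2 - (-3365720/4576 + 1979261/3482877) = 2 - (-3365720*1/4576 + 1979261/3482877) = 2 - (-420715/572 + 1979261/3482877) = 2 - 1*(-1464166459763/1992205644) = 2 + 1464166459763/1992205644 = 1468150871051/1992205644 ≈ 736.95)
1/(v + 8517565) = 1/(1468150871051/1992205644 + 8517565) = 1/(16970209217007911/1992205644) = 1992205644/16970209217007911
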